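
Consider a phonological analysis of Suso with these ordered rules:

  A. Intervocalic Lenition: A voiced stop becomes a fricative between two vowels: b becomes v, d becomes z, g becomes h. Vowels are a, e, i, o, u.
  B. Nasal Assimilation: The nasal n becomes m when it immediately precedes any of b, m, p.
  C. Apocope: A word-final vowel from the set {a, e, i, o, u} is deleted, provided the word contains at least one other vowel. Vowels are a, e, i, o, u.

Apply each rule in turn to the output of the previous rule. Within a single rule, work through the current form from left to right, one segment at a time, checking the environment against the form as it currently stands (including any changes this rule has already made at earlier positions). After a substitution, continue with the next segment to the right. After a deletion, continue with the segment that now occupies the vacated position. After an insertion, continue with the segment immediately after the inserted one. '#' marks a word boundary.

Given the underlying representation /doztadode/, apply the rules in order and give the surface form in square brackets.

[doztazoz]

A Intervocalic Lenition: [doztadode] → [doztazoze]
B Nasal Assimilation: no change — [doztazoze]
C Apocope: [doztazoze] → [doztazoz]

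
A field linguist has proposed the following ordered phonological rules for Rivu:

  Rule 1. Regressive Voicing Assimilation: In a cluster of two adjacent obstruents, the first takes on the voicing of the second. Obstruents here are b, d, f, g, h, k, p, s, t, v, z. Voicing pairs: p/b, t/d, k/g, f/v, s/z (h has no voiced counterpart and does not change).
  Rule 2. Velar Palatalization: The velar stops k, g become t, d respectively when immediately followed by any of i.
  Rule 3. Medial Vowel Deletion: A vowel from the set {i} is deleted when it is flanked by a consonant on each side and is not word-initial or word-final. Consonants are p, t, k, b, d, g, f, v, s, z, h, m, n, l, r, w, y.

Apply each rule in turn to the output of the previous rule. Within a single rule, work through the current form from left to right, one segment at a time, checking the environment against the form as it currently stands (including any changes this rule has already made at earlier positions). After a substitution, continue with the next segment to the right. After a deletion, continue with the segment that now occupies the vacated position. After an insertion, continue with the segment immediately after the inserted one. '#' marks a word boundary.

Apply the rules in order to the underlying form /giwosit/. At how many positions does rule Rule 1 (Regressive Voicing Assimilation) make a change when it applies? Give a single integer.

0

Rule 1 Regressive Voicing Assimilation: no change — [giwosit]
Rule 2 Velar Palatalization: [giwosit] → [diwosit]
Rule 3 Medial Vowel Deletion: [diwosit] → [dwost]
Rule Rule 1 changed 0 position(s).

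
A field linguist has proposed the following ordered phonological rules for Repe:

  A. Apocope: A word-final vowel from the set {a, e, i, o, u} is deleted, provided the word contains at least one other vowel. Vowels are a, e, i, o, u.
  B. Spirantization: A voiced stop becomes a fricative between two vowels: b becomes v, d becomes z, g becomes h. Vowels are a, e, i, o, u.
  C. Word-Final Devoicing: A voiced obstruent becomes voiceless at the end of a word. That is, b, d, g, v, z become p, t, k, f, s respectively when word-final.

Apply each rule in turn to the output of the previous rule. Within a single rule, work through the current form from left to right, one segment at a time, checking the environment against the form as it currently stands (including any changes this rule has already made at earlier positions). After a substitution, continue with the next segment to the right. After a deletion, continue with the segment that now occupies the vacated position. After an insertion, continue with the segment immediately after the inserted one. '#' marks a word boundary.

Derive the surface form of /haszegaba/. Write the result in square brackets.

A Apocope: [haszegaba] → [haszegab]
B Spirantization: [haszegab] → [haszehab]
C Word-Final Devoicing: [haszehab] → [haszehap]

[haszehap]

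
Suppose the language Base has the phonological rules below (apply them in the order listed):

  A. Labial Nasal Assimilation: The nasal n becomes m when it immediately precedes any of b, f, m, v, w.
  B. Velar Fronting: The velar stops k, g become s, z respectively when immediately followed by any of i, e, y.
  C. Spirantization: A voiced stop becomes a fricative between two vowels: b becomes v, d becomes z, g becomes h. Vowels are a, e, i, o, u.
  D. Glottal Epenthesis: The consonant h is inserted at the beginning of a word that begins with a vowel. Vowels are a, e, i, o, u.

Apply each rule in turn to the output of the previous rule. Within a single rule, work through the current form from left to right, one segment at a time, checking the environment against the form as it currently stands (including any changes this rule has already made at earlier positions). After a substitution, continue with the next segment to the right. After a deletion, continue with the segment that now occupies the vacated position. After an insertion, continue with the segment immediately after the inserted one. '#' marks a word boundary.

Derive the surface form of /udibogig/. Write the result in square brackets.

[huzivozig]

A Labial Nasal Assimilation: no change — [udibogig]
B Velar Fronting: [udibogig] → [udibozig]
C Spirantization: [udibozig] → [uzivozig]
D Glottal Epenthesis: [uzivozig] → [huzivozig]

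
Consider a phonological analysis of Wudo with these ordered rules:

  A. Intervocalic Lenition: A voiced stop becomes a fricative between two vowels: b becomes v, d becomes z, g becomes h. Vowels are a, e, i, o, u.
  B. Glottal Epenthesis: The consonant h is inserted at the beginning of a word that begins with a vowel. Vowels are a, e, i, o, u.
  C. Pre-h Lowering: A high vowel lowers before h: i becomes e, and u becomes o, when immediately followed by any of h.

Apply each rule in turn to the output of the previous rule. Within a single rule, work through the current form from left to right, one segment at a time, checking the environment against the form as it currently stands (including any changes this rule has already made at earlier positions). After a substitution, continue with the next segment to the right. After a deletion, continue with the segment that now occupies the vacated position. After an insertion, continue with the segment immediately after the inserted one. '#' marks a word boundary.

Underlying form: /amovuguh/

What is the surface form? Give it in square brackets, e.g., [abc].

[hamovohoh]

A Intervocalic Lenition: [amovuguh] → [amovuhuh]
B Glottal Epenthesis: [amovuhuh] → [hamovuhuh]
C Pre-h Lowering: [hamovuhuh] → [hamovohoh]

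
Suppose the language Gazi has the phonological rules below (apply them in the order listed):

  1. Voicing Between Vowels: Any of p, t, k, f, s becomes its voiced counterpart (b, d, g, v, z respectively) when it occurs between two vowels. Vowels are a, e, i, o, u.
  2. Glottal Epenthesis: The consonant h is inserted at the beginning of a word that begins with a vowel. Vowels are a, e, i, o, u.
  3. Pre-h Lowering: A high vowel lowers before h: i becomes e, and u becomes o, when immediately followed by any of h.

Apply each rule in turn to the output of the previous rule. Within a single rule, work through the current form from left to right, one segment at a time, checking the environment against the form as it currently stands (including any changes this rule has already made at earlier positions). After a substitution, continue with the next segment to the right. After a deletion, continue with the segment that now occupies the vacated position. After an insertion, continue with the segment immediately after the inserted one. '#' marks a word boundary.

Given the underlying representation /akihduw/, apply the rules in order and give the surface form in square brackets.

1 Voicing Between Vowels: [akihduw] → [agihduw]
2 Glottal Epenthesis: [agihduw] → [hagihduw]
3 Pre-h Lowering: [hagihduw] → [hagehduw]

[hagehduw]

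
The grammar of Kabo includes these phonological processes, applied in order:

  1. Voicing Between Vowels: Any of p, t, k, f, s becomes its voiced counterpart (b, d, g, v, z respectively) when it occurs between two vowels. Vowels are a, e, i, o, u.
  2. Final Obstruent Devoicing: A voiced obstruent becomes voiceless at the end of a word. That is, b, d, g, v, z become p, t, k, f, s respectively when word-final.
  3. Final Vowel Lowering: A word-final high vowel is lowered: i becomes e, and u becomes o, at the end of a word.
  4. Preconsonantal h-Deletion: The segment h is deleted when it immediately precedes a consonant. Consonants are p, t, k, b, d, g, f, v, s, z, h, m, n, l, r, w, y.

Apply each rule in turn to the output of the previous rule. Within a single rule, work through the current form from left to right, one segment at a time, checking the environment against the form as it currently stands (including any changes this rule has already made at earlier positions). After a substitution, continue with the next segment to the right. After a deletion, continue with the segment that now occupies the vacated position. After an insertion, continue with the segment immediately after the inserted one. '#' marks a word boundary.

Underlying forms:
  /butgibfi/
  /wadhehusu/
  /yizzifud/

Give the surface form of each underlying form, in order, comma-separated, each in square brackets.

[butgibfe], [wadhehuzo], [yizzivut]

/butgibfi/:
  1 Voicing Between Vowels: no change — [butgibfi]
  2 Final Obstruent Devoicing: no change — [butgibfi]
  3 Final Vowel Lowering: [butgibfi] → [butgibfe]
  4 Preconsonantal h-Deletion: no change — [butgibfe]
/wadhehusu/:
  1 Voicing Between Vowels: [wadhehusu] → [wadhehuzu]
  2 Final Obstruent Devoicing: no change — [wadhehuzu]
  3 Final Vowel Lowering: [wadhehuzu] → [wadhehuzo]
  4 Preconsonantal h-Deletion: no change — [wadhehuzo]
/yizzifud/:
  1 Voicing Between Vowels: [yizzifud] → [yizzivud]
  2 Final Obstruent Devoicing: [yizzivud] → [yizzivut]
  3 Final Vowel Lowering: no change — [yizzivut]
  4 Preconsonantal h-Deletion: no change — [yizzivut]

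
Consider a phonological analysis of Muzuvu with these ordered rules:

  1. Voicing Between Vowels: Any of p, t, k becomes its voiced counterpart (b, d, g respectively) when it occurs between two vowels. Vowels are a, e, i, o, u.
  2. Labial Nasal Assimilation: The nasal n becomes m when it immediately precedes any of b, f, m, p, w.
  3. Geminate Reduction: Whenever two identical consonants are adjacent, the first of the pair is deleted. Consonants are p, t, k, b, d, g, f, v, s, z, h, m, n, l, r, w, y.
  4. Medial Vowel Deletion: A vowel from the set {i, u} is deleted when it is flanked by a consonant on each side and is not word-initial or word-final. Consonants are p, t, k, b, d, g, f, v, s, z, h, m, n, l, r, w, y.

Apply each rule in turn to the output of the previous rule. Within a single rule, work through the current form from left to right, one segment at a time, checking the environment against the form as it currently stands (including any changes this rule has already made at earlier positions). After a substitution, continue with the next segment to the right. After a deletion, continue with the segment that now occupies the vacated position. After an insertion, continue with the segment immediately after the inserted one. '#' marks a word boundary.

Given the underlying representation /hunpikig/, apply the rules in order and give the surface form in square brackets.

1 Voicing Between Vowels: [hunpikig] → [hunpigig]
2 Labial Nasal Assimilation: [hunpigig] → [humpigig]
3 Geminate Reduction: no change — [humpigig]
4 Medial Vowel Deletion: [humpigig] → [hmpgg]

[hmpgg]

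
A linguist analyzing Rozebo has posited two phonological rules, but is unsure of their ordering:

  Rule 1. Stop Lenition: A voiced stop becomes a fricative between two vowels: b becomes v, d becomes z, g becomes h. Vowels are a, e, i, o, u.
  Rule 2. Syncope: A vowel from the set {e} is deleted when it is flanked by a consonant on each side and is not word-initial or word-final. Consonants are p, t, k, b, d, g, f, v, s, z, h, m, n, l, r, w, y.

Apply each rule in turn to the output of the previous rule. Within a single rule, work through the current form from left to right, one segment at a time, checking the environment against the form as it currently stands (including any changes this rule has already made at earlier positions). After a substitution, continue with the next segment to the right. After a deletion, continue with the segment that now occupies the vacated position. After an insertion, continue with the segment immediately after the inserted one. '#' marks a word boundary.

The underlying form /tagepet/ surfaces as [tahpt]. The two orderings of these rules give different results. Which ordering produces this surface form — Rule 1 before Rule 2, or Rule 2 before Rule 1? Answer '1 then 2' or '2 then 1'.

1 then 2

Order 1 then 2:
  1 Stop Lenition: [tagepet] → [tahepet]
  2 Syncope: [tahepet] → [tahpt]
  result: [tahpt]
Order 2 then 1:
  2 Syncope: [tagepet] → [tagpt]
  1 Stop Lenition: no change — [tagpt]
  result: [tagpt]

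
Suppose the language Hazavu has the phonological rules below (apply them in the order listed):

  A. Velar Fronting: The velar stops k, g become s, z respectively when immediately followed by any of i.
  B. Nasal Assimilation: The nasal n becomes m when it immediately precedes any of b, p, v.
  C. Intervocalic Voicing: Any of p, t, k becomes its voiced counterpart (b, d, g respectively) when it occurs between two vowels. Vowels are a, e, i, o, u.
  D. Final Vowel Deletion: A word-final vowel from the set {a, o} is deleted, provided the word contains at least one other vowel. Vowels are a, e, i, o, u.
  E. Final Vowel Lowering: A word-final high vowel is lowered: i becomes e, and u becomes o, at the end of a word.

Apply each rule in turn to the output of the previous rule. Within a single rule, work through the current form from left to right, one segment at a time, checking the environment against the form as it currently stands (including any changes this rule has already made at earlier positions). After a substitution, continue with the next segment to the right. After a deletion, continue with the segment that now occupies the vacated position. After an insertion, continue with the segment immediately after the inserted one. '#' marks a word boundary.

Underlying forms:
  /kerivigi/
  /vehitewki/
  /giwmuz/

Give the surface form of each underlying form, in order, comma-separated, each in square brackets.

[kerivize], [vehidewse], [ziwmuz]

/kerivigi/:
  A Velar Fronting: [kerivigi] → [kerivizi]
  B Nasal Assimilation: no change — [kerivizi]
  C Intervocalic Voicing: no change — [kerivizi]
  D Final Vowel Deletion: no change — [kerivizi]
  E Final Vowel Lowering: [kerivizi] → [kerivize]
/vehitewki/:
  A Velar Fronting: [vehitewki] → [vehitewsi]
  B Nasal Assimilation: no change — [vehitewsi]
  C Intervocalic Voicing: [vehitewsi] → [vehidewsi]
  D Final Vowel Deletion: no change — [vehidewsi]
  E Final Vowel Lowering: [vehidewsi] → [vehidewse]
/giwmuz/:
  A Velar Fronting: [giwmuz] → [ziwmuz]
  B Nasal Assimilation: no change — [ziwmuz]
  C Intervocalic Voicing: no change — [ziwmuz]
  D Final Vowel Deletion: no change — [ziwmuz]
  E Final Vowel Lowering: no change — [ziwmuz]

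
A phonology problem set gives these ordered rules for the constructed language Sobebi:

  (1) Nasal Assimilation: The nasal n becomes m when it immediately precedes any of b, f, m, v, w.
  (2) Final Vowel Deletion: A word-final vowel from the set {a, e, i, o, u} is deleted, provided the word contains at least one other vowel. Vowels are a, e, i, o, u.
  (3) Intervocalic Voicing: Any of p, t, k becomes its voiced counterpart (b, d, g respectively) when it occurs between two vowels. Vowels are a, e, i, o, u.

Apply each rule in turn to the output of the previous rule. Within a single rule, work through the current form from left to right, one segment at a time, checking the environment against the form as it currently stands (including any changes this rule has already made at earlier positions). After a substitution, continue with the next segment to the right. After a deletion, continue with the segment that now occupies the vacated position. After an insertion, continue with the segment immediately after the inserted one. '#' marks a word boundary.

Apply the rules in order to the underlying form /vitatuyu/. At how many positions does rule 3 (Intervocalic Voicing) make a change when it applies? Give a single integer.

(1) Nasal Assimilation: no change — [vitatuyu]
(2) Final Vowel Deletion: [vitatuyu] → [vitatuy]
(3) Intervocalic Voicing: [vitatuy] → [vidaduy]
Rule 3 changed 2 position(s).

2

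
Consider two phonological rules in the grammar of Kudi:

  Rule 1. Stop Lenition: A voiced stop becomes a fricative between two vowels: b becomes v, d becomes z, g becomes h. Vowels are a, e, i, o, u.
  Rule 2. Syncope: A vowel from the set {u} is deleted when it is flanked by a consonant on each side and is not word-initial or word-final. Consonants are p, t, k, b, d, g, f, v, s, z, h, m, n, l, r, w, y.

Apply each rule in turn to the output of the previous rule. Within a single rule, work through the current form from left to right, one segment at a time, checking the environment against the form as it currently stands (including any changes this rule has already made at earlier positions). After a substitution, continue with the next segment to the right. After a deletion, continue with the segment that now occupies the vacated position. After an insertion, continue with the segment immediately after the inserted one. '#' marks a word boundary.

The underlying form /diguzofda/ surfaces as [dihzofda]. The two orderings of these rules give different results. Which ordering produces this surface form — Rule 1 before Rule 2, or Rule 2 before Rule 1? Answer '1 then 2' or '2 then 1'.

Order 1 then 2:
  1 Stop Lenition: [diguzofda] → [dihuzofda]
  2 Syncope: [dihuzofda] → [dihzofda]
  result: [dihzofda]
Order 2 then 1:
  2 Syncope: [diguzofda] → [digzofda]
  1 Stop Lenition: no change — [digzofda]
  result: [digzofda]

1 then 2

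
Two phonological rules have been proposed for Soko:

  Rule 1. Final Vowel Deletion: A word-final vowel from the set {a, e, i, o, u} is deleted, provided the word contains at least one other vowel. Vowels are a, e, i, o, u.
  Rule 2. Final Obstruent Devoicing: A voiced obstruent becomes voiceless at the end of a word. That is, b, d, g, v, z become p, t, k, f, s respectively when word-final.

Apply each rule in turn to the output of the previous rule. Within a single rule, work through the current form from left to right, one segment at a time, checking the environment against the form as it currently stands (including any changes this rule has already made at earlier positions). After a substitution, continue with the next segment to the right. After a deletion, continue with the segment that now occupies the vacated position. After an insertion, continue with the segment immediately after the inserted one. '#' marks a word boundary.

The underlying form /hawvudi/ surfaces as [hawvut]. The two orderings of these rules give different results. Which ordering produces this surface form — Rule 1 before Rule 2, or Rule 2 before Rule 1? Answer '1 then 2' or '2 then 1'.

Order 1 then 2:
  1 Final Vowel Deletion: [hawvudi] → [hawvud]
  2 Final Obstruent Devoicing: [hawvud] → [hawvut]
  result: [hawvut]
Order 2 then 1:
  2 Final Obstruent Devoicing: no change — [hawvudi]
  1 Final Vowel Deletion: [hawvudi] → [hawvud]
  result: [hawvud]

1 then 2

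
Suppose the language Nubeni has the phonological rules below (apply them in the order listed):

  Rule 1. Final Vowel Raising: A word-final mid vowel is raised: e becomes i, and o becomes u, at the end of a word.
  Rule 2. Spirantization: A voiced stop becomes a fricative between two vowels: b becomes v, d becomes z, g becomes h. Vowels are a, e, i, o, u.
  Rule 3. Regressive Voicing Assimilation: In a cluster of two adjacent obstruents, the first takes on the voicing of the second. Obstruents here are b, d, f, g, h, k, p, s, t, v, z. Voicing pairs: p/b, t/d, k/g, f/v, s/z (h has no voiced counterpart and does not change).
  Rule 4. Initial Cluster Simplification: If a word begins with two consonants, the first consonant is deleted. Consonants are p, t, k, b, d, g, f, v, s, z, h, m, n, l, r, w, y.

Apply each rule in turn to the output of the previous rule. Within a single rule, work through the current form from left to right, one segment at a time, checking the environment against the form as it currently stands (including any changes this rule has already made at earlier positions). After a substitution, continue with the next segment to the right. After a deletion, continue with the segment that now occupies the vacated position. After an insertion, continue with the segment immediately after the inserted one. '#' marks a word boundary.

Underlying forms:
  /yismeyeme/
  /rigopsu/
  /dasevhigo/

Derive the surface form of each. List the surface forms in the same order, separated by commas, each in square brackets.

[yismeyemi], [rihopsu], [dasefhihu]

/yismeyeme/:
  Rule 1 Final Vowel Raising: [yismeyeme] → [yismeyemi]
  Rule 2 Spirantization: no change — [yismeyemi]
  Rule 3 Regressive Voicing Assimilation: no change — [yismeyemi]
  Rule 4 Initial Cluster Simplification: no change — [yismeyemi]
/rigopsu/:
  Rule 1 Final Vowel Raising: no change — [rigopsu]
  Rule 2 Spirantization: [rigopsu] → [rihopsu]
  Rule 3 Regressive Voicing Assimilation: no change — [rihopsu]
  Rule 4 Initial Cluster Simplification: no change — [rihopsu]
/dasevhigo/:
  Rule 1 Final Vowel Raising: [dasevhigo] → [dasevhigu]
  Rule 2 Spirantization: [dasevhigu] → [dasevhihu]
  Rule 3 Regressive Voicing Assimilation: [dasevhihu] → [dasefhihu]
  Rule 4 Initial Cluster Simplification: no change — [dasefhihu]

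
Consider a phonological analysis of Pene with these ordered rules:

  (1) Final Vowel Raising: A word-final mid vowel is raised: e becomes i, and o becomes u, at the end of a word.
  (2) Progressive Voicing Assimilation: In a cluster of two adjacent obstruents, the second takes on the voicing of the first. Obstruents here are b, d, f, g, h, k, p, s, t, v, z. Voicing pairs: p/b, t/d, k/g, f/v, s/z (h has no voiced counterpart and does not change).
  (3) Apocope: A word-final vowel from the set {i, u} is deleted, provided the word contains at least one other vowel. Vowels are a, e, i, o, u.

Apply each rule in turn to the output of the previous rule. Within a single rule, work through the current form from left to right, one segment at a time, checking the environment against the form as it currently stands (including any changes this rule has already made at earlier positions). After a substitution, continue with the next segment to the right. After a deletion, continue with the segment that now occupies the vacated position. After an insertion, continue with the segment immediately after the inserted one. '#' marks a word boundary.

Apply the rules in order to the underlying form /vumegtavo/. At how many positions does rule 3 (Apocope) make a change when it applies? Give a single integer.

1

(1) Final Vowel Raising: [vumegtavo] → [vumegtavu]
(2) Progressive Voicing Assimilation: [vumegtavu] → [vumegdavu]
(3) Apocope: [vumegdavu] → [vumegdav]
Rule 3 changed 1 position(s).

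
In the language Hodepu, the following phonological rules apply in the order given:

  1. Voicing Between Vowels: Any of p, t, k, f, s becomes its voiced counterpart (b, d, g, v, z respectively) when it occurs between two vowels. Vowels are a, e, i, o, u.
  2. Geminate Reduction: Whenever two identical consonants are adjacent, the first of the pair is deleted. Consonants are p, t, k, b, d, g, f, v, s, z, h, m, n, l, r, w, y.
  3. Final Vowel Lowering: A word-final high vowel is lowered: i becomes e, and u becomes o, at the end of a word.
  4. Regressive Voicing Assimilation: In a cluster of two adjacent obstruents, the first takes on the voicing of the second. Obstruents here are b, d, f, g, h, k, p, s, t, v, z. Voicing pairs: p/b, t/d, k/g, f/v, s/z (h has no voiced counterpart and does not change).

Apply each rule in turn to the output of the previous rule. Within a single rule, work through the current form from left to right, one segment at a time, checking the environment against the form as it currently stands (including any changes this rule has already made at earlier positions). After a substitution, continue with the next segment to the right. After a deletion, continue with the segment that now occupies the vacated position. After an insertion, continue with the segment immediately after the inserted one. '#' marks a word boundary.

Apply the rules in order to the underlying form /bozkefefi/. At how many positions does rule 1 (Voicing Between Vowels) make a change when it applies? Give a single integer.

1 Voicing Between Vowels: [bozkefefi] → [bozkevevi]
2 Geminate Reduction: no change — [bozkevevi]
3 Final Vowel Lowering: [bozkevevi] → [bozkeveve]
4 Regressive Voicing Assimilation: [bozkeveve] → [boskeveve]
Rule 1 changed 2 position(s).

2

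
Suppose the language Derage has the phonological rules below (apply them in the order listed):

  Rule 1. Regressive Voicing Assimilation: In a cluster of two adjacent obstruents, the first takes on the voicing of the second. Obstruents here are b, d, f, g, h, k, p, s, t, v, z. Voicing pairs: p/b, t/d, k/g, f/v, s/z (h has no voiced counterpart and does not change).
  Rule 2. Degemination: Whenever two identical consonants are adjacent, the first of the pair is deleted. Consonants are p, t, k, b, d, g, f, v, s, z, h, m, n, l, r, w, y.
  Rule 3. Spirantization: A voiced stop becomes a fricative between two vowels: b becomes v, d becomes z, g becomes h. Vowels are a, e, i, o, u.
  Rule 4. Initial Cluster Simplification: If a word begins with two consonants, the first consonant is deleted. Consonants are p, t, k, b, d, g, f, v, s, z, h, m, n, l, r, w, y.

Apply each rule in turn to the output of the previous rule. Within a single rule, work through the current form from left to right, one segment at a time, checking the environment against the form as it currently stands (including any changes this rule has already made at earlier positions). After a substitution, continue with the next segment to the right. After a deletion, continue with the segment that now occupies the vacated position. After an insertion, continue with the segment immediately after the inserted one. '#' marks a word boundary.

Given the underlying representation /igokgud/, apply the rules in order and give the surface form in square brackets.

Rule 1 Regressive Voicing Assimilation: [igokgud] → [igoggud]
Rule 2 Degemination: [igoggud] → [igogud]
Rule 3 Spirantization: [igogud] → [ihohud]
Rule 4 Initial Cluster Simplification: no change — [ihohud]

[ihohud]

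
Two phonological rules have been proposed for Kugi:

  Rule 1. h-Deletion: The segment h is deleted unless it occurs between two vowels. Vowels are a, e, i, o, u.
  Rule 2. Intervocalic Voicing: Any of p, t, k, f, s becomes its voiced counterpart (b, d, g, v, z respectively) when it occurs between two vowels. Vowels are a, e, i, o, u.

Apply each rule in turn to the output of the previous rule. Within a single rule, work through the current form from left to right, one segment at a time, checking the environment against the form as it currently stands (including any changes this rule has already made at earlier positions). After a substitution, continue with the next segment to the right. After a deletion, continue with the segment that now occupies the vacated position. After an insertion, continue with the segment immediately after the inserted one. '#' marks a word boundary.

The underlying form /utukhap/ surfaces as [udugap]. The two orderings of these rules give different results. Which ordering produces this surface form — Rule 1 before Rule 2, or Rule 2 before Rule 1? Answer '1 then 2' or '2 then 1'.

1 then 2

Order 1 then 2:
  1 h-Deletion: [utukhap] → [utukap]
  2 Intervocalic Voicing: [utukap] → [udugap]
  result: [udugap]
Order 2 then 1:
  2 Intervocalic Voicing: [utukhap] → [udukhap]
  1 h-Deletion: [udukhap] → [udukap]
  result: [udukap]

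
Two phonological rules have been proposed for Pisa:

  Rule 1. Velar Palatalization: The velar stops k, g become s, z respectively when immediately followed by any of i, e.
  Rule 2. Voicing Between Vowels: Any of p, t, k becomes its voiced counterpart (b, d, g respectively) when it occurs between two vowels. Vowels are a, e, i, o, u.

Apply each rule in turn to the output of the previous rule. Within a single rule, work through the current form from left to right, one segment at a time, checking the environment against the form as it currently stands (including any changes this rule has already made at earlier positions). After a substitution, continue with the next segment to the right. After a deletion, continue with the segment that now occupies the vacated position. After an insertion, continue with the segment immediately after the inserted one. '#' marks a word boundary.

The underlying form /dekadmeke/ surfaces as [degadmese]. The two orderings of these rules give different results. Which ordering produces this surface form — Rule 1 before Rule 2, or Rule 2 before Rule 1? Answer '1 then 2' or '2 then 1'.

Order 1 then 2:
  1 Velar Palatalization: [dekadmeke] → [dekadmese]
  2 Voicing Between Vowels: [dekadmese] → [degadmese]
  result: [degadmese]
Order 2 then 1:
  2 Voicing Between Vowels: [dekadmeke] → [degadmege]
  1 Velar Palatalization: [degadmege] → [degadmeze]
  result: [degadmeze]

1 then 2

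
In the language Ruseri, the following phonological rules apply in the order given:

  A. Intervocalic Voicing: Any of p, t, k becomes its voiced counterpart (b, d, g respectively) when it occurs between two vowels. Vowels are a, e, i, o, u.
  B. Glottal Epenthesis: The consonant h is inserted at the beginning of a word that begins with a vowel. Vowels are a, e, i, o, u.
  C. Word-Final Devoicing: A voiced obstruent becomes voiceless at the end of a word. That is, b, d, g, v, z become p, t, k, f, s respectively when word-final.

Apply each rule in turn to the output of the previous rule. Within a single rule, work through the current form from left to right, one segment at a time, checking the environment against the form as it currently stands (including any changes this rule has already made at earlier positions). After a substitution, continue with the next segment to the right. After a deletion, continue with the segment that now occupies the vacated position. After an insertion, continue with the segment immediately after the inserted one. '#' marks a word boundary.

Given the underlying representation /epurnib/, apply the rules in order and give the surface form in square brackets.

[heburnip]

A Intervocalic Voicing: [epurnib] → [eburnib]
B Glottal Epenthesis: [eburnib] → [heburnib]
C Word-Final Devoicing: [heburnib] → [heburnip]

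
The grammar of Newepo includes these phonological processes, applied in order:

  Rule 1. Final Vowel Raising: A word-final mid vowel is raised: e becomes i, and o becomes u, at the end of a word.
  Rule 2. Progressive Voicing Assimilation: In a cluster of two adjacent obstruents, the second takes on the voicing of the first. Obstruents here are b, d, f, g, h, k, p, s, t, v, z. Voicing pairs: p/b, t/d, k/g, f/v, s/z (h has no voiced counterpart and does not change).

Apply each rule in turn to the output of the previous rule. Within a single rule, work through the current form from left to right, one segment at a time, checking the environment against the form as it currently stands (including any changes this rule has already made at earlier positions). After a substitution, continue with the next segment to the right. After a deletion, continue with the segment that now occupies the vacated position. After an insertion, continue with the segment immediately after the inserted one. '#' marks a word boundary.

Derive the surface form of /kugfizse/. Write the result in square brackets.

Rule 1 Final Vowel Raising: [kugfizse] → [kugfizsi]
Rule 2 Progressive Voicing Assimilation: [kugfizsi] → [kugvizzi]

[kugvizzi]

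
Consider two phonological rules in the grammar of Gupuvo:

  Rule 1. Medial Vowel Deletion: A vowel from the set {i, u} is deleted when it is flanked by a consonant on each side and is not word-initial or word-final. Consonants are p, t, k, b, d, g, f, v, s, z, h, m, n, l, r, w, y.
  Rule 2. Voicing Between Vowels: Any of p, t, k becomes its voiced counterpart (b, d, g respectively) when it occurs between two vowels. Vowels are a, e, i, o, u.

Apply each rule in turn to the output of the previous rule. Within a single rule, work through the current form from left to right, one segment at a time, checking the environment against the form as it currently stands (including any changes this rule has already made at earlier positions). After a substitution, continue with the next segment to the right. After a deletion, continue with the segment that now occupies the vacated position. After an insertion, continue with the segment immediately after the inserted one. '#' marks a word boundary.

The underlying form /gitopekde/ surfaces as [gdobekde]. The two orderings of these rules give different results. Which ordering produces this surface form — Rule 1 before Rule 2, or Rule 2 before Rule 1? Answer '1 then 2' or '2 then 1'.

2 then 1

Order 1 then 2:
  1 Medial Vowel Deletion: [gitopekde] → [gtopekde]
  2 Voicing Between Vowels: [gtopekde] → [gtobekde]
  result: [gtobekde]
Order 2 then 1:
  2 Voicing Between Vowels: [gitopekde] → [gidobekde]
  1 Medial Vowel Deletion: [gidobekde] → [gdobekde]
  result: [gdobekde]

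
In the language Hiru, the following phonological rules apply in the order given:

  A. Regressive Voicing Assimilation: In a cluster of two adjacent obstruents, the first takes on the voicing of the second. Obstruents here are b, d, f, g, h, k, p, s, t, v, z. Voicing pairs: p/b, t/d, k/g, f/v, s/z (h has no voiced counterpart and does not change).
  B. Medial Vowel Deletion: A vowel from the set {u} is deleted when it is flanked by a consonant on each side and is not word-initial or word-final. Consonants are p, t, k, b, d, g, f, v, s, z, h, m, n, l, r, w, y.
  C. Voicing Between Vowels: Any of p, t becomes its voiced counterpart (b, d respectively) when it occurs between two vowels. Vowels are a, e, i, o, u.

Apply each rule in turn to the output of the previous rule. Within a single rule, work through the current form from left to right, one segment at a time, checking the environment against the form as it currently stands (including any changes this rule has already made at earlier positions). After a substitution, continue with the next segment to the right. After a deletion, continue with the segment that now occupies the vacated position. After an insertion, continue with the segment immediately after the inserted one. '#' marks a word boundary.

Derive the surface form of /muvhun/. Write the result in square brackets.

[mfhn]

A Regressive Voicing Assimilation: [muvhun] → [mufhun]
B Medial Vowel Deletion: [mufhun] → [mfhn]
C Voicing Between Vowels: no change — [mfhn]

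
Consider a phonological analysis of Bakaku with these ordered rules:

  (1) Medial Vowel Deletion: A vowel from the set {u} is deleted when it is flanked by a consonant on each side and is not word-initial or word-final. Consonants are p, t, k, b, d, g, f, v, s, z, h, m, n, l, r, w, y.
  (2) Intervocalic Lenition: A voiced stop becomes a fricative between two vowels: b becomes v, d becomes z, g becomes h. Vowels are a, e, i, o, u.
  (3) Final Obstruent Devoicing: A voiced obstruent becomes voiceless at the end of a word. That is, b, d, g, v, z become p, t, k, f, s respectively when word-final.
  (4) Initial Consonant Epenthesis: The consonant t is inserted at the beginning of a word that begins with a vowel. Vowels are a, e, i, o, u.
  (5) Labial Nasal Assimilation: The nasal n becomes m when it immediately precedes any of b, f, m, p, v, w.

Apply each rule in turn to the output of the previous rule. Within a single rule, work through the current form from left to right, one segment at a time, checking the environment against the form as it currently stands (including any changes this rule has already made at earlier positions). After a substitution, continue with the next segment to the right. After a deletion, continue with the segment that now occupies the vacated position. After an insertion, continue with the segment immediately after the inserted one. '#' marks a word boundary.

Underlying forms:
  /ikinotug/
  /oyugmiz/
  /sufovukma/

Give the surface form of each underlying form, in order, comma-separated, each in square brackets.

/ikinotug/:
  (1) Medial Vowel Deletion: [ikinotug] → [ikinotg]
  (2) Intervocalic Lenition: no change — [ikinotg]
  (3) Final Obstruent Devoicing: [ikinotg] → [ikinotk]
  (4) Initial Consonant Epenthesis: [ikinotk] → [tikinotk]
  (5) Labial Nasal Assimilation: no change — [tikinotk]
/oyugmiz/:
  (1) Medial Vowel Deletion: [oyugmiz] → [oygmiz]
  (2) Intervocalic Lenition: no change — [oygmiz]
  (3) Final Obstruent Devoicing: [oygmiz] → [oygmis]
  (4) Initial Consonant Epenthesis: [oygmis] → [toygmis]
  (5) Labial Nasal Assimilation: no change — [toygmis]
/sufovukma/:
  (1) Medial Vowel Deletion: [sufovukma] → [sfovkma]
  (2) Intervocalic Lenition: no change — [sfovkma]
  (3) Final Obstruent Devoicing: no change — [sfovkma]
  (4) Initial Consonant Epenthesis: no change — [sfovkma]
  (5) Labial Nasal Assimilation: no change — [sfovkma]

[tikinotk], [toygmis], [sfovkma]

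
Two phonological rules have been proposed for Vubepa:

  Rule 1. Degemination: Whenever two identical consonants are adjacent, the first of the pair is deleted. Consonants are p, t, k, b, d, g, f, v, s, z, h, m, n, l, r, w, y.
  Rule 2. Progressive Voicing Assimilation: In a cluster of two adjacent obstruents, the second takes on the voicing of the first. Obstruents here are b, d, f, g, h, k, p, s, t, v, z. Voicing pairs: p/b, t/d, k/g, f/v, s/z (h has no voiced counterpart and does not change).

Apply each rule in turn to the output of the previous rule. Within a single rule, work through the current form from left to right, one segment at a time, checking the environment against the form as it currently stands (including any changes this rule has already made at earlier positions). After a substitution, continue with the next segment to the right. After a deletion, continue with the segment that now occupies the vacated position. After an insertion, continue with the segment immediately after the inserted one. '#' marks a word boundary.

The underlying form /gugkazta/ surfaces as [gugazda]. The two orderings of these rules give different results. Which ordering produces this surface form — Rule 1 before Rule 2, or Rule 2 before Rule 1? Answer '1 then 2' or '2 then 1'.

2 then 1

Order 1 then 2:
  1 Degemination: no change — [gugkazta]
  2 Progressive Voicing Assimilation: [gugkazta] → [guggazda]
  result: [guggazda]
Order 2 then 1:
  2 Progressive Voicing Assimilation: [gugkazta] → [guggazda]
  1 Degemination: [guggazda] → [gugazda]
  result: [gugazda]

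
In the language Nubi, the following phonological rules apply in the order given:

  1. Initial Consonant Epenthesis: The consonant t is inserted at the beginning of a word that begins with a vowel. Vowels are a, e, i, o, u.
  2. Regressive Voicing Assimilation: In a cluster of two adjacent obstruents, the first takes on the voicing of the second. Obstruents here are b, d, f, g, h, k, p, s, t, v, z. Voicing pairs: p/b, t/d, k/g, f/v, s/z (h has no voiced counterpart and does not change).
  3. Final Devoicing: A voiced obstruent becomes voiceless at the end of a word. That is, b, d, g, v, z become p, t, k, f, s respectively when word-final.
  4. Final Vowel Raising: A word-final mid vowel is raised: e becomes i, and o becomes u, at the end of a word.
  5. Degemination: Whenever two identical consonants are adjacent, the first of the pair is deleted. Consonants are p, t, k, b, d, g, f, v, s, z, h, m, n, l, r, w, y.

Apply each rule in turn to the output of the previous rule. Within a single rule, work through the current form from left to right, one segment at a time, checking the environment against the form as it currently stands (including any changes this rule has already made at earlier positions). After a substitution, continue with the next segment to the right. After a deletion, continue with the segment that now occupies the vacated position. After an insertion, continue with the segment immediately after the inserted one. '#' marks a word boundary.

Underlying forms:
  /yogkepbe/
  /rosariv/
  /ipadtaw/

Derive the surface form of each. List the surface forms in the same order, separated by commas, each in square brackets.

/yogkepbe/:
  1 Initial Consonant Epenthesis: no change — [yogkepbe]
  2 Regressive Voicing Assimilation: [yogkepbe] → [yokkebbe]
  3 Final Devoicing: no change — [yokkebbe]
  4 Final Vowel Raising: [yokkebbe] → [yokkebbi]
  5 Degemination: [yokkebbi] → [yokebi]
/rosariv/:
  1 Initial Consonant Epenthesis: no change — [rosariv]
  2 Regressive Voicing Assimilation: no change — [rosariv]
  3 Final Devoicing: [rosariv] → [rosarif]
  4 Final Vowel Raising: no change — [rosarif]
  5 Degemination: no change — [rosarif]
/ipadtaw/:
  1 Initial Consonant Epenthesis: [ipadtaw] → [tipadtaw]
  2 Regressive Voicing Assimilation: [tipadtaw] → [tipattaw]
  3 Final Devoicing: no change — [tipattaw]
  4 Final Vowel Raising: no change — [tipattaw]
  5 Degemination: [tipattaw] → [tipataw]

[yokebi], [rosarif], [tipataw]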